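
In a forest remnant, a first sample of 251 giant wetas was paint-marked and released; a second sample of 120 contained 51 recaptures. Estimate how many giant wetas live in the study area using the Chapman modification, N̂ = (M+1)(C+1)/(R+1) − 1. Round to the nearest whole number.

N ≈ 585

N̂ = (251+1)(120+1)/(51+1) − 1 = 252·121/52 − 1
= 30492/52 − 1 ≈ 586.4 − 1 ≈ 585.4 → 585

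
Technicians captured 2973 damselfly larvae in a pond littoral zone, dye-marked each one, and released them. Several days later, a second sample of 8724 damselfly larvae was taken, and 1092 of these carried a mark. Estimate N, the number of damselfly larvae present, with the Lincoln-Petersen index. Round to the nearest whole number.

Lincoln-Petersen assumes M/N = R/C, so N = M·C / R.
N = (2973 × 8724) / 1092 = 25936452 / 1092 ≈ 23751.3 → 23751

N ≈ 23,751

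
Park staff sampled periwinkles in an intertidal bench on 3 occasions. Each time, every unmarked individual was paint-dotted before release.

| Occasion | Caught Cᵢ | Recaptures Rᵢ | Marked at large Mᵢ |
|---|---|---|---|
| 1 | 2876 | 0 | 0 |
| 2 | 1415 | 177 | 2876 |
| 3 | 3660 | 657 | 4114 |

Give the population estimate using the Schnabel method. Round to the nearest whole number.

Σ MᵢCᵢ = 0·2876 + 2876·1415 + 4114·3660 = 0 + 4069540 + 15057240 = 19126780
Σ Rᵢ = 0 + 177 + 657 = 834
N̂ = 19126780 / 834 ≈ 22933.8 → 22934

N ≈ 22,934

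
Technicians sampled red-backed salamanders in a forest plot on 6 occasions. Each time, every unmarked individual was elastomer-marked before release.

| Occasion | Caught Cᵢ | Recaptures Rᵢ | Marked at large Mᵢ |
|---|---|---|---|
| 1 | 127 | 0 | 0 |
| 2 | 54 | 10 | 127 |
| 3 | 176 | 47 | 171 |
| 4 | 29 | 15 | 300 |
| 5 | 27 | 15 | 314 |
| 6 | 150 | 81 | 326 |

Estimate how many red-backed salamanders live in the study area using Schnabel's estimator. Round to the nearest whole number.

N ≈ 613

Σ MᵢCᵢ = 0·127 + 127·54 + 171·176 + 300·29 + 314·27 + 326·150 = 0 + 6858 + 30096 + 8700 + 8478 + 48900 = 103032
Σ Rᵢ = 0 + 10 + 47 + 15 + 15 + 81 = 168
N̂ = 103032 / 168 ≈ 613.3 → 613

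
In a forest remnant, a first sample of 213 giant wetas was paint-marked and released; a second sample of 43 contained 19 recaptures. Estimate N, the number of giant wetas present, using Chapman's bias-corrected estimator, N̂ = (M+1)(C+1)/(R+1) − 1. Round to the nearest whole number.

N ≈ 470

N̂ = (213+1)(43+1)/(19+1) − 1 = 214·44/20 − 1
= 9416/20 − 1 ≈ 470.8 − 1 ≈ 469.8 → 470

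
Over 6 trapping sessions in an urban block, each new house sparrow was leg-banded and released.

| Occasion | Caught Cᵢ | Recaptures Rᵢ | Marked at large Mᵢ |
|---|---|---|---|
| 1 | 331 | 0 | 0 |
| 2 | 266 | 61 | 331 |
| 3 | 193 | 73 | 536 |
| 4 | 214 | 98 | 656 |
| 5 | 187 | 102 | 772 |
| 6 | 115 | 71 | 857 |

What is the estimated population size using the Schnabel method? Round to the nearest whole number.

N ≈ 1419

Σ MᵢCᵢ = 0·331 + 331·266 + 536·193 + 656·214 + 772·187 + 857·115 = 0 + 88046 + 103448 + 140384 + 144364 + 98555 = 574797
Σ Rᵢ = 0 + 61 + 73 + 98 + 102 + 71 = 405
N̂ = 574797 / 405 ≈ 1419.3 → 1419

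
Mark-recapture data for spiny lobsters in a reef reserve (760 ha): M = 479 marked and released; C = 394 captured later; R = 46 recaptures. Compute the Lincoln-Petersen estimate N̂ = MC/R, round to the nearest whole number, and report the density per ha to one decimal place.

N̂ = 479·394/46 = 188726/46 ≈ 4102.7 → 4103
Density = N̂ / area = 4103 / 760 ≈ 5.40 → 5.4 per ha

density ≈ 5.4 spiny lobsters per ha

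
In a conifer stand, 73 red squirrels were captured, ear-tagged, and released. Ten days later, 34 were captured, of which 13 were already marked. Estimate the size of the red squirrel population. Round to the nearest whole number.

The marked fraction in the recapture sample should equal the marked fraction in the population: 13/34 = 73/N.
N = (73 × 34) / 13 = 2482 / 13 ≈ 190.9 → 191

N ≈ 191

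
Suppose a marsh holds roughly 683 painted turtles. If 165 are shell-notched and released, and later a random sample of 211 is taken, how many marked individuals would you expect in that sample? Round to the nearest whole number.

expected recaptures ≈ 51

Expected recaptures E[R] = M·C / N.
E[R] = 165 × 211 / 683 = 34815 / 683 ≈ 51.0 → 51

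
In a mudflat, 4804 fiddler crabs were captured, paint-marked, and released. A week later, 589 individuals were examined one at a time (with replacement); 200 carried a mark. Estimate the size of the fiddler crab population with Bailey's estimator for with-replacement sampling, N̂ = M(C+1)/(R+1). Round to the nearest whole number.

N ≈ 14,101

N̂ = 4804·(589+1)/(200+1) = 4804·590/201 = 2834360/201 ≈ 14101.3 → 14101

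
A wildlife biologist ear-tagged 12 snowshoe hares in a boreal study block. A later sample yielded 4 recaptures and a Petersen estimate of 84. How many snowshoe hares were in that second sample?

From N = M·C/R: C = N·R / M = 84·4 / 12 = 336 / 12 = 28.

C = 28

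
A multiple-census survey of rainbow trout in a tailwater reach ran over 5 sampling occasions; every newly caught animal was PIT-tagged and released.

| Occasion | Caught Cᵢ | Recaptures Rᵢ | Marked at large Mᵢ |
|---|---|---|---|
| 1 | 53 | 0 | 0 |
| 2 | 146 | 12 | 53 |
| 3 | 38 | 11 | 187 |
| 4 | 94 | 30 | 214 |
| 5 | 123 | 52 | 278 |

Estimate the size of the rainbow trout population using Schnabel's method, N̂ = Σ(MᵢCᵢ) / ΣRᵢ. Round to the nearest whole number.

Σ MᵢCᵢ = 0·53 + 53·146 + 187·38 + 214·94 + 278·123 = 0 + 7738 + 7106 + 20116 + 34194 = 69154
Σ Rᵢ = 0 + 12 + 11 + 30 + 52 = 105
N̂ = 69154 / 105 ≈ 658.6 → 659

N ≈ 659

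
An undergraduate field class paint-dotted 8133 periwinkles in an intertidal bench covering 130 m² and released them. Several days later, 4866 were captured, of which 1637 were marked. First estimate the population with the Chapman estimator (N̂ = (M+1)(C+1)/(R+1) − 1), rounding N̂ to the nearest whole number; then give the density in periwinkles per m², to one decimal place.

density ≈ 185.9 periwinkles per m²

N̂ = 8134·4867/1638 − 1 = 39588178/1638 − 1 ≈ 24167.6 → 24168
Density = N̂ / area = 24168 / 130 ≈ 185.91 → 185.9 per m²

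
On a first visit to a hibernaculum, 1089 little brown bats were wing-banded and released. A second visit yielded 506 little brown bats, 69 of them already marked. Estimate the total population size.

N = (1089 × 506) / 69 = 551034 / 69 = 7986

N = 7986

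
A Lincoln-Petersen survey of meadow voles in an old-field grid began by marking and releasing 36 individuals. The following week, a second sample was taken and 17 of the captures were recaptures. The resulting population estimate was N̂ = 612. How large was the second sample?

From N = M·C/R: C = N·R / M = 612·17 / 36 = 10404 / 36 = 289.

C = 289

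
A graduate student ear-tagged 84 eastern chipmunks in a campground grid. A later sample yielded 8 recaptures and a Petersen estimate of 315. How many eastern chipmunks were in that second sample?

C = 30

From N = M·C/R: C = N·R / M = 315·8 / 84 = 2520 / 84 = 30.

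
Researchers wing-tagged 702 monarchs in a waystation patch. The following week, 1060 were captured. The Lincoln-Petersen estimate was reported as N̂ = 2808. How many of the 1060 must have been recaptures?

From N = M·C/R: R = M·C / N = 702·1060 / 2808 = 744120 / 2808 = 265.

R = 265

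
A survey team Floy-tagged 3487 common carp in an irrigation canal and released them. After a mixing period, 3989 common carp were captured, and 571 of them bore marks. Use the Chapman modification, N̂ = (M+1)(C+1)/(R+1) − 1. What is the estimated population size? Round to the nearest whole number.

N ≈ 24,330

N̂ = (3487+1)(3989+1)/(571+1) − 1 = 3488·3990/572 − 1
= 13917120/572 − 1 ≈ 24330.6 − 1 ≈ 24329.6 → 24330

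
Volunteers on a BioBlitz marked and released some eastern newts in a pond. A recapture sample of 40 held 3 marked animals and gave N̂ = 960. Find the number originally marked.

From N = M·C/R: M = N·R / C = 960·3 / 40 = 2880 / 40 = 72.

M = 72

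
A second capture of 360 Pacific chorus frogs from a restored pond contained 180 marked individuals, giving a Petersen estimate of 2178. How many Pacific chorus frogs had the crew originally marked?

M = 1089

From N = M·C/R: M = N·R / C = 2178·180 / 360 = 392040 / 360 = 1089.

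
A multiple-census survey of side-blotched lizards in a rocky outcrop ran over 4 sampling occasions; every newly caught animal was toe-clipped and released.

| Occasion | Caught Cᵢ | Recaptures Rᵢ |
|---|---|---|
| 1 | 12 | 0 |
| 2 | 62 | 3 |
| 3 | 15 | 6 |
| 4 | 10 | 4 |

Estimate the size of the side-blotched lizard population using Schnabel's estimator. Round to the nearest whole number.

N ≈ 201

Marked at large before each occasion: Mᵢ = Σⱼ<ᵢ (Cⱼ − Rⱼ) → M1=0, M2=12, M3=71, M4=80
Σ MᵢCᵢ = 0·12 + 12·62 + 71·15 + 80·10 = 0 + 744 + 1065 + 800 = 2609
Σ Rᵢ = 0 + 3 + 6 + 4 = 13
N̂ = 2609 / 13 ≈ 200.7 → 201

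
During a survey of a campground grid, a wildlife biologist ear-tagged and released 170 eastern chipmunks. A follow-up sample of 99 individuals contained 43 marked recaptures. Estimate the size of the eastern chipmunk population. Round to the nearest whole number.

N = (170 × 99) / 43 = 16830 / 43 ≈ 391.4 → 391

N ≈ 391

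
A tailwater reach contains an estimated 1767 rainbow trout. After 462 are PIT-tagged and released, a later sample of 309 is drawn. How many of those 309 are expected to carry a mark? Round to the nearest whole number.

The marked fraction of the population is 462/1767, so in a sample of 309 expect C·(M/N) marked.
E[R] = 462 × 309 / 1767 = 142758 / 1767 ≈ 80.8 → 81

expected recaptures ≈ 81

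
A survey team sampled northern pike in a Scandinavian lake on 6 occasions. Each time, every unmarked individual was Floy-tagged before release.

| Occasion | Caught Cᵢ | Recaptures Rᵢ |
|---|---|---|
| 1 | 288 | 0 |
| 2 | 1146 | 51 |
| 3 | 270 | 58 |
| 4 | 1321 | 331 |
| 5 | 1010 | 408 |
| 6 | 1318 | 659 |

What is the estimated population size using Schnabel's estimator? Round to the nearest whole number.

Marked at large before each occasion: Mᵢ = Σⱼ<ᵢ (Cⱼ − Rⱼ) → M1=0, M2=288, M3=1383, M4=1595, M5=2585, M6=3187
Σ MᵢCᵢ = 0·288 + 288·1146 + 1383·270 + 1595·1321 + 2585·1010 + 3187·1318 = 0 + 330048 + 373410 + 2106995 + 2610850 + 4200466 = 9621769
Σ Rᵢ = 0 + 51 + 58 + 331 + 408 + 659 = 1507
N̂ = 9621769 / 1507 ≈ 6384.7 → 6385

N ≈ 6385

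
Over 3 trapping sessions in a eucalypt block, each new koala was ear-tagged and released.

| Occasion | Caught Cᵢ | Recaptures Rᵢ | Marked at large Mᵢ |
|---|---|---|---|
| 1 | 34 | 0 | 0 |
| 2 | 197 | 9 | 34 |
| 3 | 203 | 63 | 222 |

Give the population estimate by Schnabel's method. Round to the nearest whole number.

N ≈ 719

Σ MᵢCᵢ = 0·34 + 34·197 + 222·203 = 0 + 6698 + 45066 = 51764
Σ Rᵢ = 0 + 9 + 63 = 72
N̂ = 51764 / 72 ≈ 718.9 → 719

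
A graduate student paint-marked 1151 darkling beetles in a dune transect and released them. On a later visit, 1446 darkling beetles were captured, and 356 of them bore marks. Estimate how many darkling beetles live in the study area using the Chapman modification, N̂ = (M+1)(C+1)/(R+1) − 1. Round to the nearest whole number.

N̂ = (1151+1)(1446+1)/(356+1) − 1 = 1152·1447/357 − 1
= 1666944/357 − 1 ≈ 4669.3 − 1 ≈ 4668.3 → 4668

N ≈ 4668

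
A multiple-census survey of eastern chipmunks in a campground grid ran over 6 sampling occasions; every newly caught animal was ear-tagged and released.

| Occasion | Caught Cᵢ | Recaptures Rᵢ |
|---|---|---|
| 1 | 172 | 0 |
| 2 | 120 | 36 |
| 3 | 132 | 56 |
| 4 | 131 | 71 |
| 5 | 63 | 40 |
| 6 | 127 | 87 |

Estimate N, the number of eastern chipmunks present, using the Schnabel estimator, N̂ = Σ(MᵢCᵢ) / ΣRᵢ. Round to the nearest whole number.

Marked at large before each occasion: Mᵢ = Σⱼ<ᵢ (Cⱼ − Rⱼ) → M1=0, M2=172, M3=256, M4=332, M5=392, M6=415
Σ MᵢCᵢ = 0·172 + 172·120 + 256·132 + 332·131 + 392·63 + 415·127 = 0 + 20640 + 33792 + 43492 + 24696 + 52705 = 175325
Σ Rᵢ = 0 + 36 + 56 + 71 + 40 + 87 = 290
N̂ = 175325 / 290 ≈ 604.6 → 605

N ≈ 605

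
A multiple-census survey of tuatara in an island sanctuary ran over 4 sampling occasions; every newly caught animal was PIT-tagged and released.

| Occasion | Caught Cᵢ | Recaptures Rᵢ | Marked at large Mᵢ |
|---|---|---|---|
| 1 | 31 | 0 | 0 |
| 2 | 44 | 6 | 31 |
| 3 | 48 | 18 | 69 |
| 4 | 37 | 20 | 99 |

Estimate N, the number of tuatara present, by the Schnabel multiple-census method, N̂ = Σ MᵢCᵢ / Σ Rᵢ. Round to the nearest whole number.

Σ MᵢCᵢ = 0·31 + 31·44 + 69·48 + 99·37 = 0 + 1364 + 3312 + 3663 = 8339
Σ Rᵢ = 0 + 6 + 18 + 20 = 44
N̂ = 8339 / 44 ≈ 189.5 → 190

N ≈ 190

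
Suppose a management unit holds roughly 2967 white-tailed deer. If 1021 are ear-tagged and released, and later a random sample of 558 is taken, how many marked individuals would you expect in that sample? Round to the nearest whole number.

The marked fraction of the population is 1021/2967, so in a sample of 558 expect C·(M/N) marked.
E[R] = 1021 × 558 / 2967 = 569718 / 2967 ≈ 192.0 → 192

expected recaptures ≈ 192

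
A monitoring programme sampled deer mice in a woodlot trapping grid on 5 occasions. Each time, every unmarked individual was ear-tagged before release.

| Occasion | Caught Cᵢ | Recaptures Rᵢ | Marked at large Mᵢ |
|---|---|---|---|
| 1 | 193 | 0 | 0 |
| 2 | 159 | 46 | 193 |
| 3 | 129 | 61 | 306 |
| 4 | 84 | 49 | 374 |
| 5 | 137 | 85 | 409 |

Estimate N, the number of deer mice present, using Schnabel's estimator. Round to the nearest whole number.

N ≈ 654

Σ MᵢCᵢ = 0·193 + 193·159 + 306·129 + 374·84 + 409·137 = 0 + 30687 + 39474 + 31416 + 56033 = 157610
Σ Rᵢ = 0 + 46 + 61 + 49 + 85 = 241
N̂ = 157610 / 241 ≈ 654.0 → 654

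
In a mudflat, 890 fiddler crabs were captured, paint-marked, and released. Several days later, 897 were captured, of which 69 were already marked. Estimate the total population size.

The marked fraction in the recapture sample should equal the marked fraction in the population: 69/897 = 890/N.
N = (890 × 897) / 69 = 798330 / 69 = 11570

N = 11,570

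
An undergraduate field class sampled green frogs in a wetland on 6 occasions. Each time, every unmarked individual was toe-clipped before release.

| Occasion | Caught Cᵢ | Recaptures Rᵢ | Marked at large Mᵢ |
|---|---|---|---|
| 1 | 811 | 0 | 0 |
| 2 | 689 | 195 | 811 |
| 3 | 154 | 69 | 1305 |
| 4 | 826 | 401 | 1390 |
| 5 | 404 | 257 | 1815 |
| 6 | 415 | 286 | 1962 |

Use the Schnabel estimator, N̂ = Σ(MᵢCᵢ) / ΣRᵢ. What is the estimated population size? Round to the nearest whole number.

N ≈ 2860

Σ MᵢCᵢ = 0·811 + 811·689 + 1305·154 + 1390·826 + 1815·404 + 1962·415 = 0 + 558779 + 200970 + 1148140 + 733260 + 814230 = 3455379
Σ Rᵢ = 0 + 195 + 69 + 401 + 257 + 286 = 1208
N̂ = 3455379 / 1208 ≈ 2860.4 → 2860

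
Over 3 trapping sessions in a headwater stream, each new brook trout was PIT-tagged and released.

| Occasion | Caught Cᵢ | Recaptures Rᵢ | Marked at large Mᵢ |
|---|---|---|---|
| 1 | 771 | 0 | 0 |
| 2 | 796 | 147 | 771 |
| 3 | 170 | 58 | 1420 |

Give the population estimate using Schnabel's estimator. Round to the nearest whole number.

Σ MᵢCᵢ = 0·771 + 771·796 + 1420·170 = 0 + 613716 + 241400 = 855116
Σ Rᵢ = 0 + 147 + 58 = 205
N̂ = 855116 / 205 ≈ 4171.3 → 4171

N ≈ 4171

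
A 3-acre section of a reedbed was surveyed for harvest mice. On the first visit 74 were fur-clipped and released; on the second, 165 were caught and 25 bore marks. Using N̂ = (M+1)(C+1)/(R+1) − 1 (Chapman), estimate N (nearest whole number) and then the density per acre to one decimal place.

density ≈ 159.3 harvest mice per acre

N̂ = 75·166/26 − 1 = 12450/26 − 1 ≈ 477.8 → 478
Density = N̂ / area = 478 / 3 ≈ 159.33 → 159.3 per acre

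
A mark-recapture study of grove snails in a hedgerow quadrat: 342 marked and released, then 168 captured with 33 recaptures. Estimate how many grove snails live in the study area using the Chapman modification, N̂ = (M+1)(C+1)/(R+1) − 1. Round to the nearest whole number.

N ≈ 1704

N̂ = (342+1)(168+1)/(33+1) − 1 = 343·169/34 − 1
= 57967/34 − 1 ≈ 1704.9 − 1 ≈ 1703.9 → 1704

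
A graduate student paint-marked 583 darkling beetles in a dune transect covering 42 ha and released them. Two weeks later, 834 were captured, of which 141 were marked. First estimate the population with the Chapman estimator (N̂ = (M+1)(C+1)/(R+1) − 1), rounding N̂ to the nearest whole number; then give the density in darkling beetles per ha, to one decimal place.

density ≈ 81.7 darkling beetles per ha

N̂ = 584·835/142 − 1 = 487640/142 − 1 ≈ 3433.1 → 3433
Density = N̂ / area = 3433 / 42 ≈ 81.74 → 81.7 per ha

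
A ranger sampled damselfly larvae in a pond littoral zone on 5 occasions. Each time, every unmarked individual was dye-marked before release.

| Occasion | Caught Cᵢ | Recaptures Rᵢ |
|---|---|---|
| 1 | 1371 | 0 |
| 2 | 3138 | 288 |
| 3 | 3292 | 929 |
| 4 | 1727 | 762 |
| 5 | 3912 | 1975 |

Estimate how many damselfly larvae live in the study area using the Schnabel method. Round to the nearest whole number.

N ≈ 14,947

Marked at large before each occasion: Mᵢ = Σⱼ<ᵢ (Cⱼ − Rⱼ) → M1=0, M2=1371, M3=4221, M4=6584, M5=7549
Σ MᵢCᵢ = 0·1371 + 1371·3138 + 4221·3292 + 6584·1727 + 7549·3912 = 0 + 4302198 + 13895532 + 11370568 + 29531688 = 59099986
Σ Rᵢ = 0 + 288 + 929 + 762 + 1975 = 3954
N̂ = 59099986 / 3954 ≈ 14946.9 → 14947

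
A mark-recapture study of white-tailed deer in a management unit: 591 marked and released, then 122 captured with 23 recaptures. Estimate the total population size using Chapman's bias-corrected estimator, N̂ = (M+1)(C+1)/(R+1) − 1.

N̂ = (591+1)(122+1)/(23+1) − 1 = 592·123/24 − 1
= 72816/24 − 1 = 3034 − 1 = 3033

N = 3033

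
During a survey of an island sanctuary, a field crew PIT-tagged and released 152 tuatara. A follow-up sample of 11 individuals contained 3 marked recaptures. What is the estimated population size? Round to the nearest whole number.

If marked individuals mix randomly, R/C ≈ M/N, giving N ≈ M·C/R.
N = (152 × 11) / 3 = 1672 / 3 ≈ 557.3 → 557

N ≈ 557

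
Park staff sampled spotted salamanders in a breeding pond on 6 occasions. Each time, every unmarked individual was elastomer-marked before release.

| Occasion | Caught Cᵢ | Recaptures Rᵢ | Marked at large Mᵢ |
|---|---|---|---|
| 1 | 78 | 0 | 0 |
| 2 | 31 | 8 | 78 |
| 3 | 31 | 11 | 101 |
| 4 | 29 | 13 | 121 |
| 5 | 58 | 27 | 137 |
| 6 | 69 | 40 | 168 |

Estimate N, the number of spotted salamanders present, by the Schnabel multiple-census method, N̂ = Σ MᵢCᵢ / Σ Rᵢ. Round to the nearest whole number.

Σ MᵢCᵢ = 0·78 + 78·31 + 101·31 + 121·29 + 137·58 + 168·69 = 0 + 2418 + 3131 + 3509 + 7946 + 11592 = 28596
Σ Rᵢ = 0 + 8 + 11 + 13 + 27 + 40 = 99
N̂ = 28596 / 99 ≈ 288.8 → 289

N ≈ 289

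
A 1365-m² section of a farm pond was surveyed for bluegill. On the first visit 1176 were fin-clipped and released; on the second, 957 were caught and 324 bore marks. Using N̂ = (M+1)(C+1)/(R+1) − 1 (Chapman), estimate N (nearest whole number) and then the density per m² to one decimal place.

N̂ = 1177·958/325 − 1 = 1127566/325 − 1 ≈ 3468.4 → 3468
Density = N̂ / area = 3468 / 1365 ≈ 2.54 → 2.5 per m²

density ≈ 2.5 bluegill per m²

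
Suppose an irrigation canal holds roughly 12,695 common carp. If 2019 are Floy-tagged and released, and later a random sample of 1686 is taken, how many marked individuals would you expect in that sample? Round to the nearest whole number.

Expected recaptures E[R] = M·C / N.
E[R] = 2019 × 1686 / 12695 = 3404034 / 12695 ≈ 268.1 → 268

expected recaptures ≈ 268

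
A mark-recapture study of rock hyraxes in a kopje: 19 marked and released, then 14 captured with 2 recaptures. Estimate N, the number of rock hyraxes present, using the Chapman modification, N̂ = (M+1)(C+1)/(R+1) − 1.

N̂ = (19+1)(14+1)/(2+1) − 1 = 20·15/3 − 1
= 300/3 − 1 = 100 − 1 = 99

N = 99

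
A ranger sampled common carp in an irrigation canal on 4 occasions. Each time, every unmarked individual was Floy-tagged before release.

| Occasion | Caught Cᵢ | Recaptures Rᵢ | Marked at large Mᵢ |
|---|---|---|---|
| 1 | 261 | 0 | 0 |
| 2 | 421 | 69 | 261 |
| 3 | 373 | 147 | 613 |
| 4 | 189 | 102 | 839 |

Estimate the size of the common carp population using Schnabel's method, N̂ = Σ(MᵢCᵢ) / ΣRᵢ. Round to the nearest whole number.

N ≈ 1563

Σ MᵢCᵢ = 0·261 + 261·421 + 613·373 + 839·189 = 0 + 109881 + 228649 + 158571 = 497101
Σ Rᵢ = 0 + 69 + 147 + 102 = 318
N̂ = 497101 / 318 ≈ 1563.2 → 1563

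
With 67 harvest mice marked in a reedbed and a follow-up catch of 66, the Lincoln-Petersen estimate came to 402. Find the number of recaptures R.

R = 11

From N = M·C/R: R = M·C / N = 67·66 / 402 = 4422 / 402 = 11.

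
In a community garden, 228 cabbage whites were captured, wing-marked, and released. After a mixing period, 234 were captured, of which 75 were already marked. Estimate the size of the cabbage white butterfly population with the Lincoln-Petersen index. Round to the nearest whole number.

Lincoln-Petersen assumes M/N = R/C, so N = M·C / R.
N = (228 × 234) / 75 = 53352 / 75 ≈ 711.4 → 711

N ≈ 711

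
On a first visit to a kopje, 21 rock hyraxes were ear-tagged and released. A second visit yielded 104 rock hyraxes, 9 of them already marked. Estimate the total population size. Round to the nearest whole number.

The marked fraction in the recapture sample should equal the marked fraction in the population: 9/104 = 21/N.
N = (21 × 104) / 9 = 2184 / 9 ≈ 242.7 → 243

N ≈ 243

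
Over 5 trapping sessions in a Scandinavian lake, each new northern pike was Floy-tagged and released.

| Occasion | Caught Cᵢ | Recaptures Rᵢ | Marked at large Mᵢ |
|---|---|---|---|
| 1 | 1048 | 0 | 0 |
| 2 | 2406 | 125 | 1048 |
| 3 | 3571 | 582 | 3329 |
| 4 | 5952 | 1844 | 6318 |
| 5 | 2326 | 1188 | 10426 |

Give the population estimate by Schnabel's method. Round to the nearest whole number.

N ≈ 20,397

Σ MᵢCᵢ = 0·1048 + 1048·2406 + 3329·3571 + 6318·5952 + 10426·2326 = 0 + 2521488 + 11887859 + 37604736 + 24250876 = 76264959
Σ Rᵢ = 0 + 125 + 582 + 1844 + 1188 = 3739
N̂ = 76264959 / 3739 ≈ 20397.2 → 20397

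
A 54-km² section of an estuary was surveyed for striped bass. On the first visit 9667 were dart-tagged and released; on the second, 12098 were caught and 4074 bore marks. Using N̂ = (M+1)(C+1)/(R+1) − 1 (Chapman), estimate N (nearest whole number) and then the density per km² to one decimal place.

N̂ = 9668·12099/4075 − 1 = 116973132/4075 − 1 ≈ 28704.1 → 28704
Density = N̂ / area = 28704 / 54 ≈ 531.56 → 531.6 per km²

density ≈ 531.6 striped bass per km²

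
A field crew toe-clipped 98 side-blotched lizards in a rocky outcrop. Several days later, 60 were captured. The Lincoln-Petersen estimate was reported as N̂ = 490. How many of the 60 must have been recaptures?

From N = M·C/R: R = M·C / N = 98·60 / 490 = 5880 / 490 = 12.

R = 12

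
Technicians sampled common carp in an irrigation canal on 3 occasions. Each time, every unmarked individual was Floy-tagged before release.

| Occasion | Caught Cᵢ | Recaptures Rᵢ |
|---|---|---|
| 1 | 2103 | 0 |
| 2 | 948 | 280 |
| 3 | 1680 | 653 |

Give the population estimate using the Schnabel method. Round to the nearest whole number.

Marked at large before each occasion: Mᵢ = Σⱼ<ᵢ (Cⱼ − Rⱼ) → M1=0, M2=2103, M3=2771
Σ MᵢCᵢ = 0·2103 + 2103·948 + 2771·1680 = 0 + 1993644 + 4655280 = 6648924
Σ Rᵢ = 0 + 280 + 653 = 933
N̂ = 6648924 / 933 ≈ 7126.4 → 7126

N ≈ 7126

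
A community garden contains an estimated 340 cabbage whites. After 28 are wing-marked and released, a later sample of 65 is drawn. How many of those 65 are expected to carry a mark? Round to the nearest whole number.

The marked fraction of the population is 28/340, so in a sample of 65 expect C·(M/N) marked.
E[R] = 28 × 65 / 340 = 1820 / 340 ≈ 5.4 → 5

expected recaptures ≈ 5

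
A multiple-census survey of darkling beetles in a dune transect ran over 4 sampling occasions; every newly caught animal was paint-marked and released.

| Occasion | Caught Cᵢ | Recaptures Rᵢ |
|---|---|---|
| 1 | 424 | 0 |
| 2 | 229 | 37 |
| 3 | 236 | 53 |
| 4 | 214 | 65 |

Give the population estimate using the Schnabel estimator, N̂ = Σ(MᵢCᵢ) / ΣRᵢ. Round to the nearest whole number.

N ≈ 2667

Marked at large before each occasion: Mᵢ = Σⱼ<ᵢ (Cⱼ − Rⱼ) → M1=0, M2=424, M3=616, M4=799
Σ MᵢCᵢ = 0·424 + 424·229 + 616·236 + 799·214 = 0 + 97096 + 145376 + 170986 = 413458
Σ Rᵢ = 0 + 37 + 53 + 65 = 155
N̂ = 413458 / 155 ≈ 2667.47 → 2667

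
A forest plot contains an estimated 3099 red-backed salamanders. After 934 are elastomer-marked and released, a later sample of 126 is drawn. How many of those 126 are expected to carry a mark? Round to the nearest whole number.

expected recaptures ≈ 38

The marked fraction of the population is 934/3099, so in a sample of 126 expect C·(M/N) marked.
E[R] = 934 × 126 / 3099 = 117684 / 3099 ≈ 38.0 → 38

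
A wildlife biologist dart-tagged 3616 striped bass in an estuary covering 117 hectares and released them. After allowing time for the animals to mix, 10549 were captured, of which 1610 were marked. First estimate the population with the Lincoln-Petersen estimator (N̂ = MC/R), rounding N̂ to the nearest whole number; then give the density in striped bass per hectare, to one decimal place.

N̂ = 3616·10549/1610 = 38145184/1610 ≈ 23692.7 → 23693
Density = N̂ / area = 23693 / 117 ≈ 202.50 → 202.5 per hectare

density ≈ 202.5 striped bass per hectare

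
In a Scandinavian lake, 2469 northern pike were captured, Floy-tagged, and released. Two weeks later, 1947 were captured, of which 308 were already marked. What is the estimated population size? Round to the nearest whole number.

N ≈ 15,608

Lincoln-Petersen assumes M/N = R/C, so N = M·C / R.
N = (2469 × 1947) / 308 = 4807143 / 308 ≈ 15607.6 → 15608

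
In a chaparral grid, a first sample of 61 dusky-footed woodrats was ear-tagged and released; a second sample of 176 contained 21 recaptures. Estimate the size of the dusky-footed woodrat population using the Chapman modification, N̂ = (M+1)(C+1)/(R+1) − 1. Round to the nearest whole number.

N ≈ 498

N̂ = (61+1)(176+1)/(21+1) − 1 = 62·177/22 − 1
= 10974/22 − 1 ≈ 498.8 − 1 ≈ 497.8 → 498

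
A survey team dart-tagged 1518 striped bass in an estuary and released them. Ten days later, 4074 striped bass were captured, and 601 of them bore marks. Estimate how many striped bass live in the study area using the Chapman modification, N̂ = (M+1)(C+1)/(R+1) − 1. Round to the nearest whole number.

N̂ = (1518+1)(4074+1)/(601+1) − 1 = 1519·4075/602 − 1
= 6189925/602 − 1 ≈ 10282.3 − 1 ≈ 10281.3 → 10281

N ≈ 10,281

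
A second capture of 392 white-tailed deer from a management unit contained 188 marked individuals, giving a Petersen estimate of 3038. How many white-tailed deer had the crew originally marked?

M = 1457

From N = M·C/R: M = N·R / C = 3038·188 / 392 = 571144 / 392 = 1457.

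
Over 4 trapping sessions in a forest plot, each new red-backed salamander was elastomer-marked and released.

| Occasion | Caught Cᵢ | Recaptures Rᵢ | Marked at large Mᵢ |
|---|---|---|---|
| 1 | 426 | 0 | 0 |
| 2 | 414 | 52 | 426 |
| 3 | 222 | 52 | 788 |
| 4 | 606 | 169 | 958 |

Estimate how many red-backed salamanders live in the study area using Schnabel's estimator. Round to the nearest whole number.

Σ MᵢCᵢ = 0·426 + 426·414 + 788·222 + 958·606 = 0 + 176364 + 174936 + 580548 = 931848
Σ Rᵢ = 0 + 52 + 52 + 169 = 273
N̂ = 931848 / 273 ≈ 3413.4 → 3413

N ≈ 3413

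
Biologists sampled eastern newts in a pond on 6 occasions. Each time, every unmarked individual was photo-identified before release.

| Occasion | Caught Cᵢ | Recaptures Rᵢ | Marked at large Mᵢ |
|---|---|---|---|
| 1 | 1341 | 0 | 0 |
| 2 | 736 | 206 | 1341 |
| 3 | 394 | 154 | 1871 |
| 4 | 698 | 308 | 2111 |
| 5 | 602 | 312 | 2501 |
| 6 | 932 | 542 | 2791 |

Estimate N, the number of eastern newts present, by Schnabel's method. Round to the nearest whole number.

Σ MᵢCᵢ = 0·1341 + 1341·736 + 1871·394 + 2111·698 + 2501·602 + 2791·932 = 0 + 986976 + 737174 + 1473478 + 1505602 + 2601212 = 7304442
Σ Rᵢ = 0 + 206 + 154 + 308 + 312 + 542 = 1522
N̂ = 7304442 / 1522 ≈ 4799.2 → 4799

N ≈ 4799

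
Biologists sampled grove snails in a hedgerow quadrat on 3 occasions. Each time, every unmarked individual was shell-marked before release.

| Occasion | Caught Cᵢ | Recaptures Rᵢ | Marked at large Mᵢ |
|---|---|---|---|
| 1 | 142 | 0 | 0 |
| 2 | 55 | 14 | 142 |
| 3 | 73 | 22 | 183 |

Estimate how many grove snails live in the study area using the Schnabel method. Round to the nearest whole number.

N ≈ 588

Σ MᵢCᵢ = 0·142 + 142·55 + 183·73 = 0 + 7810 + 13359 = 21169
Σ Rᵢ = 0 + 14 + 22 = 36
N̂ = 21169 / 36 ≈ 588.0 → 588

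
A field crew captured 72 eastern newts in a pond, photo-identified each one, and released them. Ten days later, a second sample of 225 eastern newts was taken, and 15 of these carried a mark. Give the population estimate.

N = (72 × 225) / 15 = 16200 / 15 = 1080

N = 1080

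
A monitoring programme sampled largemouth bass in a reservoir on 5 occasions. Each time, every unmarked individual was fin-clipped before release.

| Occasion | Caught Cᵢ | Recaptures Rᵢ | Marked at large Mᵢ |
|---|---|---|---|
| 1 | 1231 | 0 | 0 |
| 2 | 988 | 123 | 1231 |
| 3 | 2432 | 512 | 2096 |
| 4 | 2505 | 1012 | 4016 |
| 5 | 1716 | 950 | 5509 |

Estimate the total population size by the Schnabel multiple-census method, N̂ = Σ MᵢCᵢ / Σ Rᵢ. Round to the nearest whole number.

N ≈ 9945

Σ MᵢCᵢ = 0·1231 + 1231·988 + 2096·2432 + 4016·2505 + 5509·1716 = 0 + 1216228 + 5097472 + 10060080 + 9453444 = 25827224
Σ Rᵢ = 0 + 123 + 512 + 1012 + 950 = 2597
N̂ = 25827224 / 2597 ≈ 9945.0 → 9945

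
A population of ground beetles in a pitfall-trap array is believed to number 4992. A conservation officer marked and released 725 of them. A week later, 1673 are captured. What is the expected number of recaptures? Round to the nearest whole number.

Expected recaptures E[R] = M·C / N.
E[R] = 725 × 1673 / 4992 = 1212925 / 4992 ≈ 243.0 → 243

expected recaptures ≈ 243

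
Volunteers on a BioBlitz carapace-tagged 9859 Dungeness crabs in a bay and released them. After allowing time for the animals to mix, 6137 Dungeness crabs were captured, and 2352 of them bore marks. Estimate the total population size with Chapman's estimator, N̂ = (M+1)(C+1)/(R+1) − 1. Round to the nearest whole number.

N ≈ 25,720

N̂ = (9859+1)(6137+1)/(2352+1) − 1 = 9860·6138/2353 − 1
= 60520680/2353 − 1 ≈ 25720.6 − 1 ≈ 25719.6 → 25720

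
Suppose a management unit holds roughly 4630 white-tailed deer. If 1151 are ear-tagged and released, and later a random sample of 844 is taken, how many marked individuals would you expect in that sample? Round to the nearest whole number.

The marked fraction of the population is 1151/4630, so in a sample of 844 expect C·(M/N) marked.
E[R] = 1151 × 844 / 4630 = 971444 / 4630 ≈ 209.8 → 210

expected recaptures ≈ 210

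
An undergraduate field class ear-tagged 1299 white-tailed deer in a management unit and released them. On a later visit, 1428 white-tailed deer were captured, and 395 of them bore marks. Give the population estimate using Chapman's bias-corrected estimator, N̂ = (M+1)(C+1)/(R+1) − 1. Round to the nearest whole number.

N ≈ 4690

N̂ = (1299+1)(1428+1)/(395+1) − 1 = 1300·1429/396 − 1
= 1857700/396 − 1 ≈ 4691.2 − 1 ≈ 4690.2 → 4690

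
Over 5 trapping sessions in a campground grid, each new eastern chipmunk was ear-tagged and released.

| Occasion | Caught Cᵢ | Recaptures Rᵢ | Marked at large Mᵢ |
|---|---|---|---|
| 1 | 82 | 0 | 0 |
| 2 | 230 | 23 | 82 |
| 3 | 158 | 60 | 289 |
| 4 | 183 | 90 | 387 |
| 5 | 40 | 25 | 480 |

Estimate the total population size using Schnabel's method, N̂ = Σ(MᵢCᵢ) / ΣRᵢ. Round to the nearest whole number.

N ≈ 781

Σ MᵢCᵢ = 0·82 + 82·230 + 289·158 + 387·183 + 480·40 = 0 + 18860 + 45662 + 70821 + 19200 = 154543
Σ Rᵢ = 0 + 23 + 60 + 90 + 25 = 198
N̂ = 154543 / 198 ≈ 780.5 → 781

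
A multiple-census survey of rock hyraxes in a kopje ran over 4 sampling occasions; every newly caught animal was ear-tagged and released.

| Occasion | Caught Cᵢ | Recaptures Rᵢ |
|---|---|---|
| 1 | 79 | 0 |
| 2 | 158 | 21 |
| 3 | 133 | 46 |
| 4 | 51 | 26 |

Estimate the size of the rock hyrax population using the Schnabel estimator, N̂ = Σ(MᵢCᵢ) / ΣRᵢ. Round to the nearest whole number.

N ≈ 609

Marked at large before each occasion: Mᵢ = Σⱼ<ᵢ (Cⱼ − Rⱼ) → M1=0, M2=79, M3=216, M4=303
Σ MᵢCᵢ = 0·79 + 79·158 + 216·133 + 303·51 = 0 + 12482 + 28728 + 15453 = 56663
Σ Rᵢ = 0 + 21 + 46 + 26 = 93
N̂ = 56663 / 93 ≈ 609.3 → 609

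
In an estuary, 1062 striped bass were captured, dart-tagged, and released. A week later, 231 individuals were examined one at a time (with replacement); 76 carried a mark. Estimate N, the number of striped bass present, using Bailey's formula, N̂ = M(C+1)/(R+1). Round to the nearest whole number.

N̂ = 1062·(231+1)/(76+1) = 1062·232/77 = 246384/77 ≈ 3199.8 → 3200

N ≈ 3200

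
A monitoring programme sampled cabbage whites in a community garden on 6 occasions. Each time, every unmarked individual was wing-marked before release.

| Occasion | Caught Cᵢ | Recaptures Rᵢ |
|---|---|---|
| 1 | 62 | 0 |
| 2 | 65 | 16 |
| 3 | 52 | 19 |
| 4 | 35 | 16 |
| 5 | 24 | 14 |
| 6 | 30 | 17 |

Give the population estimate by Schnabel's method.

N = 292

Marked at large before each occasion: Mᵢ = Σⱼ<ᵢ (Cⱼ − Rⱼ) → M1=0, M2=62, M3=111, M4=144, M5=163, M6=173
Σ MᵢCᵢ = 0·62 + 62·65 + 111·52 + 144·35 + 163·24 + 173·30 = 0 + 4030 + 5772 + 5040 + 3912 + 5190 = 23944
Σ Rᵢ = 0 + 16 + 19 + 16 + 14 + 17 = 82
N̂ = 23944 / 82 = 292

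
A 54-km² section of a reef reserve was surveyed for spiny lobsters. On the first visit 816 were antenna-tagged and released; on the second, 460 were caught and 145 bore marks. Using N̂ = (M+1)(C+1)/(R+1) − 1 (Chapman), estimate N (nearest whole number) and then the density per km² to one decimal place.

N̂ = 817·461/146 − 1 = 376637/146 − 1 ≈ 2578.7 → 2579
Density = N̂ / area = 2579 / 54 ≈ 47.76 → 47.8 per km²

density ≈ 47.8 spiny lobsters per km²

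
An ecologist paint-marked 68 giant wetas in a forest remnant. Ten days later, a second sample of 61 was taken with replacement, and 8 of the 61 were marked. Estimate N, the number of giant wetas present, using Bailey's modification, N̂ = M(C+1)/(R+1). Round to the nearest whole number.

N ≈ 468

N̂ = 68·(61+1)/(8+1) = 68·62/9 = 4216/9 ≈ 468.4 → 468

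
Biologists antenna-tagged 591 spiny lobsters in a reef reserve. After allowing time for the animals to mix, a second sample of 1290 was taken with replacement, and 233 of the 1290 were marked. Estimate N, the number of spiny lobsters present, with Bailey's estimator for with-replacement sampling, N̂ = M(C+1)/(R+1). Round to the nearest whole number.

N̂ = 591·(1290+1)/(233+1) = 591·1291/234 = 762981/234 ≈ 3260.6 → 3261

N ≈ 3261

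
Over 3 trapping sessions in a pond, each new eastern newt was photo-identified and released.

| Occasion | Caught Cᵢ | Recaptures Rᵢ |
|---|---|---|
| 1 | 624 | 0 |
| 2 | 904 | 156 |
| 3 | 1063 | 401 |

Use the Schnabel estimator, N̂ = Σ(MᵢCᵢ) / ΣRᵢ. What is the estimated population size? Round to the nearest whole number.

Marked at large before each occasion: Mᵢ = Σⱼ<ᵢ (Cⱼ − Rⱼ) → M1=0, M2=624, M3=1372
Σ MᵢCᵢ = 0·624 + 624·904 + 1372·1063 = 0 + 564096 + 1458436 = 2022532
Σ Rᵢ = 0 + 156 + 401 = 557
N̂ = 2022532 / 557 ≈ 3631.1 → 3631

N ≈ 3631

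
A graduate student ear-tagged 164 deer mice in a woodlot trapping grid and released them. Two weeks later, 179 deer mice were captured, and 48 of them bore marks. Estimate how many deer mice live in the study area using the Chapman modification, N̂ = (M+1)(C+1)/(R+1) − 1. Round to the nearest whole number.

N̂ = (164+1)(179+1)/(48+1) − 1 = 165·180/49 − 1
= 29700/49 − 1 ≈ 606.1 − 1 ≈ 605.1 → 605

N ≈ 605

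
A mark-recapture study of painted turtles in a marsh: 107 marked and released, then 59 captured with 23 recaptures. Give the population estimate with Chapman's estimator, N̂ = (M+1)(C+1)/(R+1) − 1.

N = 269

N̂ = (107+1)(59+1)/(23+1) − 1 = 108·60/24 − 1
= 6480/24 − 1 = 270 − 1 = 269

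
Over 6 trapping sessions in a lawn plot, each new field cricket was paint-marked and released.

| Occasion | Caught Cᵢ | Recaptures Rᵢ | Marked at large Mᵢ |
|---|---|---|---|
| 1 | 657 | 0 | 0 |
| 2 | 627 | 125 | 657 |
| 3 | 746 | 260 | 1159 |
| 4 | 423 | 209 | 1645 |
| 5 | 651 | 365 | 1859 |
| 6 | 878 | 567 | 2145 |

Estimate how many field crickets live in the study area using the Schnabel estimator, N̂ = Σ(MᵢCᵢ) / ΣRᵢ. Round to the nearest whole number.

N ≈ 3320

Σ MᵢCᵢ = 0·657 + 657·627 + 1159·746 + 1645·423 + 1859·651 + 2145·878 = 0 + 411939 + 864614 + 695835 + 1210209 + 1883310 = 5065907
Σ Rᵢ = 0 + 125 + 260 + 209 + 365 + 567 = 1526
N̂ = 5065907 / 1526 ≈ 3319.7 → 3320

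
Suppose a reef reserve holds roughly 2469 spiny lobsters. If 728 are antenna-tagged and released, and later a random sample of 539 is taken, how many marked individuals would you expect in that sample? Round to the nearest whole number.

expected recaptures ≈ 159

The marked fraction of the population is 728/2469, so in a sample of 539 expect C·(M/N) marked.
E[R] = 728 × 539 / 2469 = 392392 / 2469 ≈ 158.9 → 159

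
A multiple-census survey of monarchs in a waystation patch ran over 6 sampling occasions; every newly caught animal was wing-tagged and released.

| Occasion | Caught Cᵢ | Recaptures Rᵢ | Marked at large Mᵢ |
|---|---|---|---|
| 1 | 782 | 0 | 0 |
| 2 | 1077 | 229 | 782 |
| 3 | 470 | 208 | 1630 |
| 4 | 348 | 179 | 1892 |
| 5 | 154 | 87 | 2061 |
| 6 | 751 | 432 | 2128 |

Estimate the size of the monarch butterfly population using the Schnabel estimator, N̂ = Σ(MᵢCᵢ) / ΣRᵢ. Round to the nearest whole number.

Σ MᵢCᵢ = 0·782 + 782·1077 + 1630·470 + 1892·348 + 2061·154 + 2128·751 = 0 + 842214 + 766100 + 658416 + 317394 + 1598128 = 4182252
Σ Rᵢ = 0 + 229 + 208 + 179 + 87 + 432 = 1135
N̂ = 4182252 / 1135 ≈ 3684.8 → 3685

N ≈ 3685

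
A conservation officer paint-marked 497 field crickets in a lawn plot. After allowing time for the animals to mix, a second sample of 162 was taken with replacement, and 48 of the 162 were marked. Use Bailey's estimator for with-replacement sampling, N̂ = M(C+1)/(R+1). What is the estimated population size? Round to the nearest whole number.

N ≈ 1653

N̂ = 497·(162+1)/(48+1) = 497·163/49 = 81011/49 ≈ 1653.3 → 1653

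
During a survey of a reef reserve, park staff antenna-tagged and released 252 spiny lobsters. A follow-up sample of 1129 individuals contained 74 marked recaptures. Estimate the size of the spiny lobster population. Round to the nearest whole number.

N = (252 × 1129) / 74 = 284508 / 74 ≈ 3844.7 → 3845

N ≈ 3845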